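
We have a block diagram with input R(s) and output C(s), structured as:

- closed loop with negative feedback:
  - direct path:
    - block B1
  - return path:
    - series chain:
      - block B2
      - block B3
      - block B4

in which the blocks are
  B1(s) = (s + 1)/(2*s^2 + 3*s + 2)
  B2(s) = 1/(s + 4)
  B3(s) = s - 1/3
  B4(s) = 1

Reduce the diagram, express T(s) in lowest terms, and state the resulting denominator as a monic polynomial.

First reduce the diagram to T(s).

[1] series reduction of B2, B3, B4 = (3*s - 1)/(3*s + 12)
[2] reduce the feedback loop with forward B1 and return (B2*B3*B4) = (3*s^2 + 15*s + 12)/(6*s^3 + 36*s^2 + 44*s + 23)
That last expression is T(s), already simplified. Scaling its denominator by 1/6 (the reciprocal of the leading coefficient) yields the monic denominator.

Answer: s^3 + 6*s^2 + 22*s/3 + 23/6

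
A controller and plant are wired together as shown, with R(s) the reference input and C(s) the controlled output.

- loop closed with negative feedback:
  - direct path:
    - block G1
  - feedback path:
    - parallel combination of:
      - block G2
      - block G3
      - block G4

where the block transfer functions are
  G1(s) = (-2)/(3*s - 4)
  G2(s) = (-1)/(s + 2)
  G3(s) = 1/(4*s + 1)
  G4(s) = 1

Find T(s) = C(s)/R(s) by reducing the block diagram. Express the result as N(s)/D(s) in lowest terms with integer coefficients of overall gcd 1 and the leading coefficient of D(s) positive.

First reduce the diagram to T(s).

Step 1 - reduce the parallel group G2, G3, G4 gives (4*s^2 + 6*s + 3)/(4*s^2 + 9*s + 2)
Step 2 - reduce the feedback loop with forward G1 and return (G2+G3+G4), which is the overall transfer function T(s) = C(s)/R(s) in lowest terms

Answer: (-8*s^2 - 18*s - 4)/(12*s^3 + 3*s^2 - 42*s - 14)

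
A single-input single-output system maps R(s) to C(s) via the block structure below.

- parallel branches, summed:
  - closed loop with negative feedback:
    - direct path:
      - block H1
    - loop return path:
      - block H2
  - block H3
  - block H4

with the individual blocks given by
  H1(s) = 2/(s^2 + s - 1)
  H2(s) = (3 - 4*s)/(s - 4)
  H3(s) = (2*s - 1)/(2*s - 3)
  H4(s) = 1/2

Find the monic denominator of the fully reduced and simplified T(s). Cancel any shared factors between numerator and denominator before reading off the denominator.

The answer is s^4 - 9*s^3/2 - 17*s^2/2 + 59*s/2 - 15.

Reasoning:
Step 1: apply the feedback formula to H1, H2; result (2*s - 8)/(s^3 - 3*s^2 - 13*s + 10)
Step 2: parallel reduction of [H1/(1+H1*H2)], H3, H4; result (6*s^4 - 23*s^3 - 55*s^2 + 81*s - 2)/(4*s^4 - 18*s^3 - 34*s^2 + 118*s - 60)
No further cancellation is possible in the step-2 result, so that is T(s). Its denominator becomes monic after dividing by the leading coefficient 4.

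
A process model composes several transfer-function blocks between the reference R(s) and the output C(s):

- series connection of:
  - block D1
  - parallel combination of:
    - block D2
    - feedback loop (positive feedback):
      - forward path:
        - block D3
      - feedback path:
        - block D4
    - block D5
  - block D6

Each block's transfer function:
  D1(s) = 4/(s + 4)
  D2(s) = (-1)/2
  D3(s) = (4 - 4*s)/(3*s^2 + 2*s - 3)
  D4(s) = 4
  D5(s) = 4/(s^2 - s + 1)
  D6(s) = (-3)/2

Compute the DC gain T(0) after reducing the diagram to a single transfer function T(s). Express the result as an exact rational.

[1] reduce the feedback loop with forward D3 and return D4; result (4 - 4*s)/(3*s^2 + 18*s - 19)
[2] add D2, [D3/(1-D3*D4)], D5 (parallel); result (-3*s^4 - 23*s^3 + 74*s^2 + 91*s - 125)/(6*s^4 + 30*s^3 - 68*s^2 + 74*s - 38)
[3] cascade D1, (D2+[D3/(1-D3*D4)]+D5), D6; result (9*s^4 + 69*s^3 - 222*s^2 - 273*s + 375)/(3*s^5 + 27*s^4 + 26*s^3 - 99*s^2 + 129*s - 76)
Step 3 gives the overall T(s). Then T(0) = 375/(-76) = -375/76.

Answer: -375/76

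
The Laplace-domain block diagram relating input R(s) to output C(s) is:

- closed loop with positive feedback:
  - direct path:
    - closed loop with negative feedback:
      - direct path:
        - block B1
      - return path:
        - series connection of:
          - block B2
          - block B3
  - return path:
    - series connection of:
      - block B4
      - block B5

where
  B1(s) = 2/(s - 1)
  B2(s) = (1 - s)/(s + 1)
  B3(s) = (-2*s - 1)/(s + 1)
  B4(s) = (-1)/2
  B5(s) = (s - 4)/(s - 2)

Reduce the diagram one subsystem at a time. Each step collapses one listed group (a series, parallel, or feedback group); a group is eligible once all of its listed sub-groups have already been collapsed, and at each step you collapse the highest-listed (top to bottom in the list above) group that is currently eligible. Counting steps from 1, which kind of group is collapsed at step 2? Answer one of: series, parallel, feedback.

(1) reduce the series chain B2, B3
(2) reduce the feedback loop with forward B1 and return (B2*B3)
(3) cascade B4, B5
(4) reduce the feedback loop with forward [B1/(1+B1*(B2*B3))] and return (B4*B5)
Step 2: feedback.

Therefore the answer is feedback.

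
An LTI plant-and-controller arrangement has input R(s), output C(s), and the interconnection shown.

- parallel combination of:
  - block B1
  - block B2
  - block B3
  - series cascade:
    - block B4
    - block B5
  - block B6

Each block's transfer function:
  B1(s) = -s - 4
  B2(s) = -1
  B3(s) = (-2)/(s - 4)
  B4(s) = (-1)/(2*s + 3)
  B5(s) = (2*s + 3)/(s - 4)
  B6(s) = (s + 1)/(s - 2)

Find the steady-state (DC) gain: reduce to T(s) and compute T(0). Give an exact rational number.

(1) combine B4, B5 in series; result (-1)/(s - 4)
(2) sum the parallel branches B1, B2, B3, (B4*B5), B6; result (-s^3 + 2*s^2 + 16*s - 38)/(s^2 - 6*s + 8)
Evaluating the step-2 result (the overall T(s)) at s = 0 gives T(0) = -38/8 = -19/4.

Hence the answer: -19/4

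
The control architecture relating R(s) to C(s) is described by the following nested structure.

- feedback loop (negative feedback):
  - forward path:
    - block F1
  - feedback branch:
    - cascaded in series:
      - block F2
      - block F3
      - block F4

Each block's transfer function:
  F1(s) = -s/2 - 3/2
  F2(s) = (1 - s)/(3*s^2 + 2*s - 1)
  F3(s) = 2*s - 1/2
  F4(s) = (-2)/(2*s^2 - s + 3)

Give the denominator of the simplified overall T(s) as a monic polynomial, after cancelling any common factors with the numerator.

The answer is s^4 - s^3/6 + s^2/4 + 7*s/3 - 3/4.

Reasoning:
1. series reduction of F2, F3, F4; result (4*s^2 - 5*s + 1)/(6*s^4 + s^3 + 5*s^2 + 7*s - 3)
2. feedback reduction of F1, (F2*F3*F4); result (-6*s^5 - 19*s^4 - 8*s^3 - 22*s^2 - 18*s + 9)/(12*s^4 - 2*s^3 + 3*s^2 + 28*s - 9)
T(s) is the step-2 result (common factors already cancelled). Leading coefficient of the denominator: 12. Divide through by 12 for the monic polynomial.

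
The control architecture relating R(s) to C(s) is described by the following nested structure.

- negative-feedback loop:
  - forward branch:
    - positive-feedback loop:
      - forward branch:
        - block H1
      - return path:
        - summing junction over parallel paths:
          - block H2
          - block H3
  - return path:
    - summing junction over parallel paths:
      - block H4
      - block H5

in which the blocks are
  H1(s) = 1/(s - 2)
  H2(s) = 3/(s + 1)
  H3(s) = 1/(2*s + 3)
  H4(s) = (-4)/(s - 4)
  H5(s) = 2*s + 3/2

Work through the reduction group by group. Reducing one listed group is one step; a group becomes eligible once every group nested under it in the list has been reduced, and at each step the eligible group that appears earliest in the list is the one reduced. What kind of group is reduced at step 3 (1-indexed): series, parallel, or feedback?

Reducing step by step:

Step 1 - parallel reduction of H2, H3
Step 2 - close the feedback loop around H1, (H2+H3)
Step 3 - combine H4, H5 in parallel
Step 4 - close the feedback loop around [H1/(1-H1*(H2+H3))], (H4+H5)
The group at step 3 is a parallel group.

Answer: parallel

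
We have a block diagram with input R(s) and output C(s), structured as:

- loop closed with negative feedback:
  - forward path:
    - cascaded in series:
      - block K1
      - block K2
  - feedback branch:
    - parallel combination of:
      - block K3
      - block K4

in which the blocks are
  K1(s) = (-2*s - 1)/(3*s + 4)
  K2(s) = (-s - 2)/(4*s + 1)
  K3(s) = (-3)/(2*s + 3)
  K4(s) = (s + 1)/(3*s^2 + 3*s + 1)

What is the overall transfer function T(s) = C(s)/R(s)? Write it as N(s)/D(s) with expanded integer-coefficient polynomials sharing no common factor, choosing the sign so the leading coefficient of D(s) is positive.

Answer: (12*s^5 + 60*s^4 + 109*s^3 + 91*s^2 + 37*s + 6)/(72*s^5 + 280*s^4 + 398*s^3 + 271*s^2 + 93*s + 12)

Working:
Step 1. combine K1, K2 in series, giving (2*s^2 + 5*s + 2)/(12*s^2 + 19*s + 4)
Step 2. parallel reduction of K3, K4, giving (-7*s^2 - 4*s)/(6*s^3 + 15*s^2 + 11*s + 3)
Step 3. reduce the feedback loop with forward (K1*K2) and return (K3+K4), which is the overall transfer function T(s) = C(s)/R(s) in lowest terms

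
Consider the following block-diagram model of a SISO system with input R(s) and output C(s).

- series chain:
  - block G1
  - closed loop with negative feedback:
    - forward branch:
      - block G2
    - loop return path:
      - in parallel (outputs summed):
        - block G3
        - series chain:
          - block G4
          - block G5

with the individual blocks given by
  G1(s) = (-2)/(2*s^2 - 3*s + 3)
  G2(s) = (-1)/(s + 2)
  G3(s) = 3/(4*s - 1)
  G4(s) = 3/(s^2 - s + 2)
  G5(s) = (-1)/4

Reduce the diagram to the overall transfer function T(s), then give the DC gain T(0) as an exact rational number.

Step 1. series reduction of G4, G5 gives (-3)/(4*s^2 - 4*s + 8)
Step 2. sum the parallel branches G3, (G4*G5) gives (12*s^2 - 24*s + 27)/(16*s^3 - 20*s^2 + 36*s - 8)
Step 3. close the feedback loop around G2, (G3+(G4*G5)) gives (-16*s^3 + 20*s^2 - 36*s + 8)/(16*s^4 + 12*s^3 - 16*s^2 + 88*s - 43)
Step 4. reduce the series chain G1, [G2/(1+G2*(G3+(G4*G5)))] gives (32*s^3 - 40*s^2 + 72*s - 16)/(32*s^6 - 24*s^5 - 20*s^4 + 260*s^3 - 398*s^2 + 393*s - 129)
Step 4 gives the overall T(s). Then T(0) = -16/(-129) = 16/129.

Therefore the answer is 16/129.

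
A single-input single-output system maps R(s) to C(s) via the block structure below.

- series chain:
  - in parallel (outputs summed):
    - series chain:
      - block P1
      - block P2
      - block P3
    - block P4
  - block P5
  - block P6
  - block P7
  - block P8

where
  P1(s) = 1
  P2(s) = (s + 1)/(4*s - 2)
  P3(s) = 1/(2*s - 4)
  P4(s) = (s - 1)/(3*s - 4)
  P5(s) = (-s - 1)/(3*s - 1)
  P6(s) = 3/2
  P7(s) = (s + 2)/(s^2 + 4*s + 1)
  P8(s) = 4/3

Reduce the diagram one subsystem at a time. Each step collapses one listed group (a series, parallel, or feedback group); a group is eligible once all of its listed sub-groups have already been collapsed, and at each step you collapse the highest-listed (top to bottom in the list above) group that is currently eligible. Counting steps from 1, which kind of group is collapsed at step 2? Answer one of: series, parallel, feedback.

Reducing step by step:

Step 1 - reduce the series chain P1, P2, P3
Step 2 - sum the parallel branches (P1*P2*P3), P4
Step 3 - series reduction of ((P1*P2*P3)+P4), P5, P6, P7, P8
Step 2 collapses a parallel group.

Answer: parallel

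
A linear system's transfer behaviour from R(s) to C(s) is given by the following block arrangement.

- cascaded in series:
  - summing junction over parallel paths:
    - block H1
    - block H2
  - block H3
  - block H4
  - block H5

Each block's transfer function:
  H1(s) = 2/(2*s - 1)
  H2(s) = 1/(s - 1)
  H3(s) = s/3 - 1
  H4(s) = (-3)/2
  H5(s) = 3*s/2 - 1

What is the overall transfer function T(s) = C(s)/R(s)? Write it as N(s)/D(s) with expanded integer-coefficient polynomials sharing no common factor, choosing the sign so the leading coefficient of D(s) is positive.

The answer is (-12*s^3 + 53*s^2 - 57*s + 18)/(8*s^2 - 12*s + 4).

Reasoning:
Step 1 - add H1, H2 (parallel) gives (4*s - 3)/(2*s^2 - 3*s + 1)
Step 2 - cascade (H1+H2), H3, H4, H5, which is the overall transfer function T(s) = C(s)/R(s) in lowest terms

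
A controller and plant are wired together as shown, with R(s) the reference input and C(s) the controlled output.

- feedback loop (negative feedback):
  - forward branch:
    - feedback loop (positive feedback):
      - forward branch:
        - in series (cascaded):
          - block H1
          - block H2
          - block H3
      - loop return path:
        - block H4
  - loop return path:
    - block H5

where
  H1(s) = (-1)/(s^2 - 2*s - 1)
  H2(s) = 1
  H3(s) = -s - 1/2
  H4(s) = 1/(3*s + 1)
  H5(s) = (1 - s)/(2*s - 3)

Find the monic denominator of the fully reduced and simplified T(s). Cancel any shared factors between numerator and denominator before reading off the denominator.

Step 1 - combine H1, H2, H3 in series -> (2*s + 1)/(2*s^2 - 4*s - 2)
Step 2 - apply the feedback formula to (H1*H2*H3), H4 -> (6*s^2 + 5*s + 1)/(6*s^3 - 10*s^2 - 12*s - 3)
Step 3 - reduce the feedback loop with forward [(H1*H2*H3)/(1-(H1*H2*H3)*H4)] and return H5 -> (12*s^3 - 8*s^2 - 13*s - 3)/(12*s^4 - 44*s^3 + 7*s^2 + 34*s + 10)
No further cancellation is possible in the step-3 result, so that is T(s). Its denominator becomes monic after dividing by the leading coefficient 12.

Answer: s^4 - 11*s^3/3 + 7*s^2/12 + 17*s/6 + 5/6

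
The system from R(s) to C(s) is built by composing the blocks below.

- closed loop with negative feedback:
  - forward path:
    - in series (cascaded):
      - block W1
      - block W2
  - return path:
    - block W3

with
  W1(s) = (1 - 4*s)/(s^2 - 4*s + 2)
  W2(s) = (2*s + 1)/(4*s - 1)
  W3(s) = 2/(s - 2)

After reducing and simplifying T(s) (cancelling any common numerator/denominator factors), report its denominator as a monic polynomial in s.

Answer: s^3 - 6*s^2 + 6*s - 6

Working:
[1] combine W1, W2 in series; result (-2*s - 1)/(s^2 - 4*s + 2)
[2] close the feedback loop around (W1*W2), W3; result (-2*s^2 + 3*s + 2)/(s^3 - 6*s^2 + 6*s - 6)
No further cancellation is possible in the step-2 result, so that is T(s). Its denominator is already monic.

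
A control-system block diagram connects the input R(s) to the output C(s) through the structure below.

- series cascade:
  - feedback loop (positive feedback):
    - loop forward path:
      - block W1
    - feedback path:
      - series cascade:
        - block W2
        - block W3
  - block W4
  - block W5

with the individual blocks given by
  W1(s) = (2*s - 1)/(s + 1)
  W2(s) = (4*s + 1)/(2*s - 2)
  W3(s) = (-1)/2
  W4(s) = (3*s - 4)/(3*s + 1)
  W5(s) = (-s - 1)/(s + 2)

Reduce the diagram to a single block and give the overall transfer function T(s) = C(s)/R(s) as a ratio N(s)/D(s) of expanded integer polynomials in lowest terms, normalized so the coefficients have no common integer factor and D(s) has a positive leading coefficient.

First reduce the diagram to T(s).

1. reduce the series chain W2, W3; result (-4*s - 1)/(4*s - 4)
2. reduce the feedback loop with forward W1 and return (W2*W3); result (8*s^2 - 12*s + 4)/(12*s^2 - 2*s - 5)
3. multiply [W1/(1-W1*(W2*W3))], W4, W5 (series); the result is T(s) itself (integer coefficients, no common factor, positive leading denominator coefficient)

Answer: (-24*s^4 + 44*s^3 + 8*s^2 - 44*s + 16)/(36*s^4 + 78*s^3 - 5*s^2 - 39*s - 10)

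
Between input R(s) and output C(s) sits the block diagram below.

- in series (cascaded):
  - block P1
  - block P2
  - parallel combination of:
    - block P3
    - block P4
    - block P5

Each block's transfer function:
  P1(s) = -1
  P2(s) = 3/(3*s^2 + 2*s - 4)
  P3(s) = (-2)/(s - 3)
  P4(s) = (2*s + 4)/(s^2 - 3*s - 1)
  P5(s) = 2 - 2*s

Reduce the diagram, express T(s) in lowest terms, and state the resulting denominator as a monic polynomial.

(1) add P3, P4, P5 (parallel): (-2*s^4 + 14*s^3 - 28*s^2 + 14*s - 4)/(s^3 - 6*s^2 + 8*s + 3)
(2) reduce the series chain P1, P2, (P3+P4+P5): (6*s^4 - 42*s^3 + 84*s^2 - 42*s + 12)/(3*s^5 - 16*s^4 + 8*s^3 + 49*s^2 - 26*s - 12)
That last expression is T(s), already simplified. Scaling its denominator by 1/3 (the reciprocal of the leading coefficient) yields the monic denominator.

Final answer: s^5 - 16*s^4/3 + 8*s^3/3 + 49*s^2/3 - 26*s/3 - 4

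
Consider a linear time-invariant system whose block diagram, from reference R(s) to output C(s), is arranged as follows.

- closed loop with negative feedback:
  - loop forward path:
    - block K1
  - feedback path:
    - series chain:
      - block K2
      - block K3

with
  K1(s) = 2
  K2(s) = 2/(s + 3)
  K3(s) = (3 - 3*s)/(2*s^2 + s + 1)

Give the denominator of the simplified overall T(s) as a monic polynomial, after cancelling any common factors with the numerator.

(1) combine K2, K3 in series: (6 - 6*s)/(2*s^3 + 7*s^2 + 4*s + 3)
(2) close the feedback loop around K1, (K2*K3): (4*s^3 + 14*s^2 + 8*s + 6)/(2*s^3 + 7*s^2 - 8*s + 15)
No further cancellation is possible in the step-2 result, so that is T(s). Its denominator becomes monic after dividing by the leading coefficient 2.

Answer: s^3 + 7*s^2/2 - 4*s + 15/2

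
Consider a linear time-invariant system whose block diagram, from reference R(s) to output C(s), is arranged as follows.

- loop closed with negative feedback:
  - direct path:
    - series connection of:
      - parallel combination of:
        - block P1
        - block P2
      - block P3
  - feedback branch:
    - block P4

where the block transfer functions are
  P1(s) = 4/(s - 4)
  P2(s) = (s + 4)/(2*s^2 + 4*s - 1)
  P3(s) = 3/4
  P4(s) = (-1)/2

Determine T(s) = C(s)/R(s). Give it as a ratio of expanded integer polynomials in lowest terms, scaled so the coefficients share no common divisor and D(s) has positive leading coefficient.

Answer: (54*s^2 + 96*s - 120)/(16*s^3 - 59*s^2 - 184*s + 92)

Working:
[1] sum the parallel branches P1, P2, giving (9*s^2 + 16*s - 20)/(2*s^3 - 4*s^2 - 17*s + 4)
[2] cascade (P1+P2), P3, giving (27*s^2 + 48*s - 60)/(8*s^3 - 16*s^2 - 68*s + 16)
[3] collapse the loop (((P1+P2)*P3) forward, P4 return): this yields T(s), and no further normalization is needed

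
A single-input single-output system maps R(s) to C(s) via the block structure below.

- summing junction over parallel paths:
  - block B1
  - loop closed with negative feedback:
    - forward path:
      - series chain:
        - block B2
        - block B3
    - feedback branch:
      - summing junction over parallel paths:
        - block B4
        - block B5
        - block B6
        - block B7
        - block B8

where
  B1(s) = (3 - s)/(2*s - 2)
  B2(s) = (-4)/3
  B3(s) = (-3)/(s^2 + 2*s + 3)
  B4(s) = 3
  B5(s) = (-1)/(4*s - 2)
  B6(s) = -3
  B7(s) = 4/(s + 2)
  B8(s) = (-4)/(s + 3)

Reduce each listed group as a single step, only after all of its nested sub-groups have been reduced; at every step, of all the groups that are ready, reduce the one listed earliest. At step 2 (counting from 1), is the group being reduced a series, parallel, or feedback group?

(1) reduce the series chain B2, B3
(2) parallel reduction of B4, B5, B6, B7, B8
(3) apply the feedback formula to (B2*B3), (B4+B5+B6+B7+B8)
(4) combine B1, [(B2*B3)/(1+(B2*B3)*(B4+B5+B6+B7+B8))] in parallel
Step 2: parallel.

Final answer: parallel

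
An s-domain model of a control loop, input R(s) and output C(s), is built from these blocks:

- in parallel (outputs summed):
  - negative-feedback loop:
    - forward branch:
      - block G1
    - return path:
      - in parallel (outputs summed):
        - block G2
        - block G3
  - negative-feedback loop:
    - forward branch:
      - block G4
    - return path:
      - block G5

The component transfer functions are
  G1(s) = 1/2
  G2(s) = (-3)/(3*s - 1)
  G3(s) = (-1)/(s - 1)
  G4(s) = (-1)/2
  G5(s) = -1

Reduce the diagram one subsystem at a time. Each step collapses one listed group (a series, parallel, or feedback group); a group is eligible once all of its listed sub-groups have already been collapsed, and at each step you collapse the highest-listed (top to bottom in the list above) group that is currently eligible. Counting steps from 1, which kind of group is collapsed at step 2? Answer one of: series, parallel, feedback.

Answer: feedback

Working:
Step 1 - combine G2, G3 in parallel
Step 2 - feedback reduction of G1, (G2+G3)
Step 3 - collapse the loop (G4 forward, G5 return)
Step 4 - reduce the parallel group [G1/(1+G1*(G2+G3))], [G4/(1+G4*G5)]
Step 2 collapses a feedback group.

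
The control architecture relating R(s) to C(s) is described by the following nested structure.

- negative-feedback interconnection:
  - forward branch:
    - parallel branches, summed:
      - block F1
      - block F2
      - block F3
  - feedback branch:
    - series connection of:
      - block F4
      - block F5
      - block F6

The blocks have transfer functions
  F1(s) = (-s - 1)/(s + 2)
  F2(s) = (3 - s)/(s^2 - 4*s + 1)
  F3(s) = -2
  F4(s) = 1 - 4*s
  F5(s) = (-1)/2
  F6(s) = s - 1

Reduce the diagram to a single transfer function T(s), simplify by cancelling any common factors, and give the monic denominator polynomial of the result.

First reduce the diagram to T(s).

Step 1 - reduce the parallel group F1, F2, F3: (-3*s^3 + 6*s^2 + 18*s + 1)/(s^3 - 2*s^2 - 7*s + 2)
Step 2 - series reduction of F4, F5, F6: 2*s^2 - 5*s/2 + 1/2
Step 3 - feedback reduction of (F1+F2+F3), (F4*F5*F6): (6*s^3 - 12*s^2 - 36*s - 2)/(12*s^5 - 39*s^4 - 41*s^3 + 84*s^2 + s - 5)
The result of step 3 is T(s) in lowest terms. Its denominator has leading coefficient 12; dividing the denominator through by 12 makes it monic.

Answer: s^5 - 13*s^4/4 - 41*s^3/12 + 7*s^2 + s/12 - 5/12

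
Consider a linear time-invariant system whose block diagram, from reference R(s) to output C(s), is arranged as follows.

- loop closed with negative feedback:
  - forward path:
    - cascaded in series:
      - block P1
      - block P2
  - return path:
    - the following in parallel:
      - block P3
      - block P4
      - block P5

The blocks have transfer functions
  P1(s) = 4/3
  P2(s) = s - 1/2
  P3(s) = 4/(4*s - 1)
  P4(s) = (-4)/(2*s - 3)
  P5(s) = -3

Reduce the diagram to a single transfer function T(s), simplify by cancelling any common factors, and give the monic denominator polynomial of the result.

Step 1. reduce the series chain P1, P2, giving 4*s/3 - 2/3
Step 2. add P3, P4, P5 (parallel), giving (-24*s^2 + 34*s - 17)/(8*s^2 - 14*s + 3)
Step 3. reduce the feedback loop with forward (P1*P2) and return (P3+P4+P5), giving (-32*s^3 + 72*s^2 - 40*s + 6)/(96*s^3 - 208*s^2 + 178*s - 43)
Step 3 gives the fully reduced T(s), with no common factor left to cancel. The denominator's leading coefficient is 96, so divide each of its coefficients by 96 to get the monic form.

Final answer: s^3 - 13*s^2/6 + 89*s/48 - 43/96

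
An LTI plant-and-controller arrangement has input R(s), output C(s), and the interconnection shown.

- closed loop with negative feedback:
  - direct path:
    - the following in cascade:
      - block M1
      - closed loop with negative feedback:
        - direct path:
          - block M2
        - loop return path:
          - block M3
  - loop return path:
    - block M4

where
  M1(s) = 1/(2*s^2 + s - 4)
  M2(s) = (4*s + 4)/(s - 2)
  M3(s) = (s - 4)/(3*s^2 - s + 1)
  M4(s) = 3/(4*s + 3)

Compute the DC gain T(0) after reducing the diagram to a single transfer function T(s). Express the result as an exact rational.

Answer: 1/19

Working:
Step 1. collapse the loop (M2 forward, M3 return): (12*s^3 + 8*s^2 + 4)/(3*s^3 - 3*s^2 - 9*s - 18)
Step 2. reduce the series chain M1, [M2/(1+M2*M3)]: (12*s^3 + 8*s^2 + 4)/(6*s^5 - 3*s^4 - 33*s^3 - 33*s^2 + 18*s + 72)
Step 3. apply the feedback formula to (M1*[M2/(1+M2*M3)]), M4: (48*s^4 + 68*s^3 + 24*s^2 + 16*s + 12)/(24*s^6 + 6*s^5 - 141*s^4 - 195*s^3 - 3*s^2 + 342*s + 228)
DC gain: substitute s = 0 into T(s) from step 3: T(0) = 12/228 = 1/19.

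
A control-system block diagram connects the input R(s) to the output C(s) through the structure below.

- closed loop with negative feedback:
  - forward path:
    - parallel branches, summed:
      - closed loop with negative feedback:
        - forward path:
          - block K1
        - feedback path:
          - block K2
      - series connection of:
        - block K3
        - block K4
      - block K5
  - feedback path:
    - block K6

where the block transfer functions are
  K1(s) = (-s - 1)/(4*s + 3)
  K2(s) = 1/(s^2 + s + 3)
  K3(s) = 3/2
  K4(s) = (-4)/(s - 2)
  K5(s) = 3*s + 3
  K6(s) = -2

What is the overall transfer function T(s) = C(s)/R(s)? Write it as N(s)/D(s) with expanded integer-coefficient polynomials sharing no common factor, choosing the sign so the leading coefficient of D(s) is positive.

The answer is (-12*s^5 - 8*s^4 + 27*s^3 + 102*s^2 + 187*s + 90)/(24*s^5 + 12*s^4 - 53*s^3 - 204*s^2 - 354*s - 164).

Reasoning:
Step 1. close the feedback loop around K1, K2 = (-s^3 - 2*s^2 - 4*s - 3)/(4*s^3 + 7*s^2 + 14*s + 8)
Step 2. multiply K3, K4 (series) = (-6)/(s - 2)
Step 3. sum the parallel branches [K1/(1+K1*K2)], (K3*K4), K5 = (12*s^5 + 8*s^4 - 27*s^3 - 102*s^2 - 187*s - 90)/(4*s^4 - s^3 - 20*s - 16)
Step 4. close the feedback loop around ([K1/(1+K1*K2)]+(K3*K4)+K5), K6; the result is T(s) itself (integer coefficients, no common factor, positive leading denominator coefficient)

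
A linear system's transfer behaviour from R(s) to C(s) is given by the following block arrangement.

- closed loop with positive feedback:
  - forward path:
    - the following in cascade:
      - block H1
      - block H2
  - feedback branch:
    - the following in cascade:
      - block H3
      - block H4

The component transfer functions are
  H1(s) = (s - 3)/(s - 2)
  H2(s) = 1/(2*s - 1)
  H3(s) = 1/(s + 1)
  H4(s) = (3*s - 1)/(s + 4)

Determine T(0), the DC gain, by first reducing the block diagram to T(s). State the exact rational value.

Reducing step by step:

Step 1: combine H1, H2 in series = (s - 3)/(2*s^2 - 5*s + 2)
Step 2: multiply H3, H4 (series) = (3*s - 1)/(s^2 + 5*s + 4)
Step 3: reduce the feedback loop with forward (H1*H2) and return (H3*H4) = (s^3 + 2*s^2 - 11*s - 12)/(2*s^4 + 5*s^3 - 18*s^2 + 5)
Step 3 gives the overall T(s). Then T(0) = -12/5.

Answer: -12/5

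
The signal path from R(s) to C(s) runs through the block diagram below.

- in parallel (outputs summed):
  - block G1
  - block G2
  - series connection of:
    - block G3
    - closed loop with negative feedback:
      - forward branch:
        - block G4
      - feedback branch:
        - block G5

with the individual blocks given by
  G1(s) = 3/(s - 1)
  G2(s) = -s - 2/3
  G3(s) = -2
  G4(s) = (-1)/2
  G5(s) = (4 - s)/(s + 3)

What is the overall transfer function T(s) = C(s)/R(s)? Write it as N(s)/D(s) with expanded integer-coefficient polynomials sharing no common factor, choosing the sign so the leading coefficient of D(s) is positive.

The answer is (-9*s^3 + 3*s^2 + 47*s + 4)/(9*s^2 - 3*s - 6).

Reasoning:
(1) apply the feedback formula to G4, G5: (-s - 3)/(3*s + 2)
(2) multiply G3, [G4/(1+G4*G5)] (series): (2*s + 6)/(3*s + 2)
(3) reduce the parallel group G1, G2, (G3*[G4/(1+G4*G5)]): this yields T(s), and no further normalization is needed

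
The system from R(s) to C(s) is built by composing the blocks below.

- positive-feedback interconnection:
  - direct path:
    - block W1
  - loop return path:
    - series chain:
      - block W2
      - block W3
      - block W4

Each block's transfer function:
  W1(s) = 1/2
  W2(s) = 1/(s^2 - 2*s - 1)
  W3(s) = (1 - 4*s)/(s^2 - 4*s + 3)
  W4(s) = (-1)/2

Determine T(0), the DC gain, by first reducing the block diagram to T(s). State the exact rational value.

Step 1 - multiply W2, W3, W4 (series) = (4*s - 1)/(2*s^4 - 12*s^3 + 20*s^2 - 4*s - 6)
Step 2 - close the feedback loop around W1, (W2*W3*W4) = (2*s^4 - 12*s^3 + 20*s^2 - 4*s - 6)/(4*s^4 - 24*s^3 + 40*s^2 - 12*s - 11)
That last expression is T(s); at s = 0 only the constant terms survive, so T(0) = -6/(-11) = 6/11.

Answer: 6/11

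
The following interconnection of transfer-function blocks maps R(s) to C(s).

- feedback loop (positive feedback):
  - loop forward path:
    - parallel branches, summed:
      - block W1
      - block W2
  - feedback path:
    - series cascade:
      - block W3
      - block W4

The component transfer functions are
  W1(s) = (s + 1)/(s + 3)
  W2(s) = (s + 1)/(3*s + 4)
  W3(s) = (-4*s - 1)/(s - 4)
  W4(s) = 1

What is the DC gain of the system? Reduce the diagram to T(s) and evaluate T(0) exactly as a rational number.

Step 1. parallel reduction of W1, W2 -> (4*s^2 + 11*s + 7)/(3*s^2 + 13*s + 12)
Step 2. multiply W3, W4 (series) -> (-4*s - 1)/(s - 4)
Step 3. collapse the loop ((W1+W2) forward, (W3*W4) return) -> (4*s^3 - 5*s^2 - 37*s - 28)/(19*s^3 + 49*s^2 - s - 41)
DC gain: substitute s = 0 into T(s) from step 3: T(0) = -28/(-41) = 28/41.

Final answer: 28/41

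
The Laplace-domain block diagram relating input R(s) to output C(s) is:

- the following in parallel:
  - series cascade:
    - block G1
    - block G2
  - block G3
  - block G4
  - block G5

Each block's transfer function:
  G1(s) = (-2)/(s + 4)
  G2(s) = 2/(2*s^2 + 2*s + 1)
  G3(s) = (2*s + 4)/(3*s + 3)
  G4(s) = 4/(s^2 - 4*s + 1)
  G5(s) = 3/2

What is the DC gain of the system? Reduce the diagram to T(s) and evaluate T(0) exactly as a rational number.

Reducing step by step:

Step 1: cascade G1, G2, giving (-4)/(2*s^3 + 10*s^2 + 9*s + 4)
Step 2: sum the parallel branches (G1*G2), G3, G4, G5, giving (26*s^6 + 60*s^5 - 295*s^4 - 515*s^3 + 63*s^2 + 317*s + 140)/(12*s^6 + 24*s^5 - 162*s^4 - 306*s^3 - 174*s^2 - 18*s + 24)
DC gain: substitute s = 0 into T(s) from step 2: T(0) = 140/24 = 35/6.

Answer: 35/6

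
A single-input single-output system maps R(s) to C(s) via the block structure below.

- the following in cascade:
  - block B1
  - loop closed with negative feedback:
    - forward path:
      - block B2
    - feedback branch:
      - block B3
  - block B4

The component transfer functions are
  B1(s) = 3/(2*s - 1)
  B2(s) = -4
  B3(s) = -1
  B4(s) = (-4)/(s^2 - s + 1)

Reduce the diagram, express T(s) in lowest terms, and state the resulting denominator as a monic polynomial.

Answer: s^3 - 3*s^2/2 + 3*s/2 - 1/2

Working:
Step 1 - collapse the loop (B2 forward, B3 return): (-4)/5
Step 2 - reduce the series chain B1, [B2/(1+B2*B3)], B4: 48/(10*s^3 - 15*s^2 + 15*s - 5)
That last expression is T(s), already simplified. Scaling its denominator by 1/10 (the reciprocal of the leading coefficient) yields the monic denominator.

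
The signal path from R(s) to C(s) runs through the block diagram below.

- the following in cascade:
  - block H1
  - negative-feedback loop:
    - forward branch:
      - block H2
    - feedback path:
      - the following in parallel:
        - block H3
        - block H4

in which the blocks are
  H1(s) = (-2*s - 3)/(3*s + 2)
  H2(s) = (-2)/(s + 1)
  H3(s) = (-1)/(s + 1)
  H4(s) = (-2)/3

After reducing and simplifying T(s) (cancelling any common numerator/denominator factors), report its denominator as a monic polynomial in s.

Step 1: parallel reduction of H3, H4; result (-2*s - 5)/(3*s + 3)
Step 2: apply the feedback formula to H2, (H3+H4); result (-6*s - 6)/(3*s^2 + 10*s + 13)
Step 3: multiply H1, [H2/(1+H2*(H3+H4))] (series); result (12*s^2 + 30*s + 18)/(9*s^3 + 36*s^2 + 59*s + 26)
T(s) is the step-3 result (common factors already cancelled). Leading coefficient of the denominator: 9. Divide through by 9 for the monic polynomial.

Final answer: s^3 + 4*s^2 + 59*s/9 + 26/9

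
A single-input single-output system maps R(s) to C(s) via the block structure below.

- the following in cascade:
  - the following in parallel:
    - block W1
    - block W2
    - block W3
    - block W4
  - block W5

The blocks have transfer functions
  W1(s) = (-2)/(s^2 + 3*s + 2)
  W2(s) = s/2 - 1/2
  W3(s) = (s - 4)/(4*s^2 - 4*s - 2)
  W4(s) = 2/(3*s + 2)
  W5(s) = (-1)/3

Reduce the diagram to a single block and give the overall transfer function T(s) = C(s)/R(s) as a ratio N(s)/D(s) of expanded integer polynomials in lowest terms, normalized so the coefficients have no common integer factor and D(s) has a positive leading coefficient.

Step 1 - sum the parallel branches W1, W2, W3, W4: (6*s^6 + 10*s^5 - 6*s^4 - 35*s^3 - 29*s^2 - 28*s - 12)/(12*s^5 + 32*s^4 - 2*s^3 - 54*s^2 - 40*s - 8)
Step 2 - reduce the series chain (W1+W2+W3+W4), W5; the result is T(s) itself (integer coefficients, no common factor, positive leading denominator coefficient)

Hence the answer: (-6*s^6 - 10*s^5 + 6*s^4 + 35*s^3 + 29*s^2 + 28*s + 12)/(36*s^5 + 96*s^4 - 6*s^3 - 162*s^2 - 120*s - 24)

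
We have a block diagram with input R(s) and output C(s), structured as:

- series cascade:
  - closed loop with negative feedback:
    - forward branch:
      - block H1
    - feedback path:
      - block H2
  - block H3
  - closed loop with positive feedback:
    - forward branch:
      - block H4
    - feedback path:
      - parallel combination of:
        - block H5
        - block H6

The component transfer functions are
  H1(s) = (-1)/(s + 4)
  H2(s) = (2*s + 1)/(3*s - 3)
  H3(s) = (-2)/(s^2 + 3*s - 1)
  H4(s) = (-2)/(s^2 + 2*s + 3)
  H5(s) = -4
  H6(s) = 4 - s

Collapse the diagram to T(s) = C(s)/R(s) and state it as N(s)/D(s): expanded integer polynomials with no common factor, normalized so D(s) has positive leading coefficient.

Answer: (12 - 12*s)/(3*s^6 + 16*s^5 + 14*s^4 + 2*s^3 + 28*s^2 - 138*s + 39)

Working:
(1) close the feedback loop around H1, H2; result (3 - 3*s)/(3*s^2 + 7*s - 13)
(2) parallel reduction of H5, H6; result -s
(3) close the feedback loop around H4, (H5+H6); result (-2)/(s^2 + 3)
(4) combine [H1/(1+H1*H2)], H3, [H4/(1-H4*(H5+H6))] in series; the result is T(s) itself (integer coefficients, no common factor, positive leading denominator coefficient)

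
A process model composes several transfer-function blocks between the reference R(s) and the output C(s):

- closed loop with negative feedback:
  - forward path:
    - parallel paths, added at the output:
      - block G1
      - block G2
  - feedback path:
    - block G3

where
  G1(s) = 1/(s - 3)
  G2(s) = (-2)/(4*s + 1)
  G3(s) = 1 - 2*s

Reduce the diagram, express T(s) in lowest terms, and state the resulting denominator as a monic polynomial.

Answer: s - 4/23

Working:
(1) reduce the parallel group G1, G2, giving (2*s + 7)/(4*s^2 - 11*s - 3)
(2) feedback reduction of (G1+G2), G3, giving (-2*s - 7)/(23*s - 4)
That last expression is T(s), already simplified. Scaling its denominator by 1/23 (the reciprocal of the leading coefficient) yields the monic denominator.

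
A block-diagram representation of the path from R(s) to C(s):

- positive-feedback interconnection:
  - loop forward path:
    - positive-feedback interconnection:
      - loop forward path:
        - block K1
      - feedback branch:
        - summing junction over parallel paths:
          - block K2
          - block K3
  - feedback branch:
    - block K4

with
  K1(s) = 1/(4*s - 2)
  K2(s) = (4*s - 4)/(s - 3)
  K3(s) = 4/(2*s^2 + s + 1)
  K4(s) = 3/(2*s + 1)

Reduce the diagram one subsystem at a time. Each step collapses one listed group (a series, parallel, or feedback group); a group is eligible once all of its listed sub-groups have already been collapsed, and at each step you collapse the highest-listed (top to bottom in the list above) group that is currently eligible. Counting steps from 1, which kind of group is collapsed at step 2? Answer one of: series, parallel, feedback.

[1] reduce the parallel group K2, K3
[2] collapse the loop (K1 forward, (K2+K3) return)
[3] close the feedback loop around [K1/(1-K1*(K2+K3))], K4
So the answer for step 2 is feedback.

Hence the answer: feedback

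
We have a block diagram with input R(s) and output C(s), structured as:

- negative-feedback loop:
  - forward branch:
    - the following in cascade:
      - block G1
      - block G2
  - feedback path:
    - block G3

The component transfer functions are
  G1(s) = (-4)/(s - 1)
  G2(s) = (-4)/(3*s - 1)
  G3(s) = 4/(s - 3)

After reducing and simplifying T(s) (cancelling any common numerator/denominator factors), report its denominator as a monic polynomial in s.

First reduce the diagram to T(s).

Step 1: series reduction of G1, G2: 16/(3*s^2 - 4*s + 1)
Step 2: collapse the loop ((G1*G2) forward, G3 return): (16*s - 48)/(3*s^3 - 13*s^2 + 13*s + 61)
T(s) is the step-2 result (common factors already cancelled). Leading coefficient of the denominator: 3. Divide through by 3 for the monic polynomial.

Answer: s^3 - 13*s^2/3 + 13*s/3 + 61/3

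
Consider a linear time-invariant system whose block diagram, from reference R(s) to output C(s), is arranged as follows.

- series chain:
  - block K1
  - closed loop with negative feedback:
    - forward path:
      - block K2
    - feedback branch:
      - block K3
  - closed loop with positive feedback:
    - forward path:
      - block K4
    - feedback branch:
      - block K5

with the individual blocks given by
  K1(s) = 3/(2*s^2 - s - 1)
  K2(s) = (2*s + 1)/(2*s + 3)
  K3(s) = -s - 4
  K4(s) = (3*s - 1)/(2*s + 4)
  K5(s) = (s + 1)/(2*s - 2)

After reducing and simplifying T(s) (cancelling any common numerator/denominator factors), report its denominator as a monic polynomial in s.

1. feedback reduction of K2, K3, giving (-2*s - 1)/(2*s^2 + 7*s + 1)
2. apply the feedback formula to K4, K5, giving (6*s^2 - 8*s + 2)/(s^2 + 2*s - 7)
3. cascade K1, [K2/(1+K2*K3)], [K4/(1-K4*K5)], giving (6 - 18*s)/(2*s^4 + 11*s^3 + s^2 - 47*s - 7)
No further cancellation is possible in the step-3 result, so that is T(s). Its denominator becomes monic after dividing by the leading coefficient 2.

Final answer: s^4 + 11*s^3/2 + s^2/2 - 47*s/2 - 7/2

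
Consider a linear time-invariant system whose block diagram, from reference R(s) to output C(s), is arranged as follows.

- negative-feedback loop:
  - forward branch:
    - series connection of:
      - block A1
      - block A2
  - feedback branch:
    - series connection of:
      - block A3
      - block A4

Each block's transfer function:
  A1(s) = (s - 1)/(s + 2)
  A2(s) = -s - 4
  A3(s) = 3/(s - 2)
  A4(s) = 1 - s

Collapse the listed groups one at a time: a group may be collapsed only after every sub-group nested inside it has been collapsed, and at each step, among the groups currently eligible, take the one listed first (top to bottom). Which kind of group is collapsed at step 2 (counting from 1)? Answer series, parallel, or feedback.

The answer is series.

Reasoning:
(1) cascade A1, A2
(2) multiply A3, A4 (series)
(3) close the feedback loop around (A1*A2), (A3*A4)
The group at step 2 is a series group.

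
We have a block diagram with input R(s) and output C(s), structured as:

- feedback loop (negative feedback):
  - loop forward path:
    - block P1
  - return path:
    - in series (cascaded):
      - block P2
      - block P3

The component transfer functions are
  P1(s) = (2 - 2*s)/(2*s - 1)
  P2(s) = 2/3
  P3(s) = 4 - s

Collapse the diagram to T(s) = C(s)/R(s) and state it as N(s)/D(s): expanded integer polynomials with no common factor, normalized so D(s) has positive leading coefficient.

[1] multiply P2, P3 (series) -> 8/3 - 2*s/3
[2] collapse the loop (P1 forward, (P2*P3) return), which is the overall transfer function T(s) = C(s)/R(s) in lowest terms

Hence the answer: (6 - 6*s)/(4*s^2 - 14*s + 13)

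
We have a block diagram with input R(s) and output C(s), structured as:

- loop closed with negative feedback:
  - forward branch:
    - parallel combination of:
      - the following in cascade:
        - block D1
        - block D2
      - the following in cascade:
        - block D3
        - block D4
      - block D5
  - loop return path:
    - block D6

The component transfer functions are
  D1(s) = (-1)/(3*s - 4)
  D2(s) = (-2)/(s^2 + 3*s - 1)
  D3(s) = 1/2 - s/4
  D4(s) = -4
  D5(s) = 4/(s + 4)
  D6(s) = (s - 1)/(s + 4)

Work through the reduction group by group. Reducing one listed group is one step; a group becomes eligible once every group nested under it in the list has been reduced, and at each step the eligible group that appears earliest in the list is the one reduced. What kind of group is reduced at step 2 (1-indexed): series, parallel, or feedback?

Reducing step by step:

Step 1 - series reduction of D1, D2
Step 2 - multiply D3, D4 (series)
Step 3 - add (D1*D2), (D3*D4), D5 (parallel)
Step 4 - apply the feedback formula to ((D1*D2)+(D3*D4)+D5), D6
Step 2 collapses a series group.

Answer: series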